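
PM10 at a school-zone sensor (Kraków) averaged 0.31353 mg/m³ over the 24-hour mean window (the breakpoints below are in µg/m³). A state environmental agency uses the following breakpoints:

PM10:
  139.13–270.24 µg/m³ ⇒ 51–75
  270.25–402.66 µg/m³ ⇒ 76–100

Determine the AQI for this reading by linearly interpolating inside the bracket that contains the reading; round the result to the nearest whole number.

84

Convert: 0.31353 mg/m³ = 313.53 µg/m³.
PM10 313.53: bracket 270.25–402.66 → index 76–100; slope 24/132.41, offset 43.28.
AQI = 76 + 24/132.41·43.28 ≈ 83.84 ⇒ 84.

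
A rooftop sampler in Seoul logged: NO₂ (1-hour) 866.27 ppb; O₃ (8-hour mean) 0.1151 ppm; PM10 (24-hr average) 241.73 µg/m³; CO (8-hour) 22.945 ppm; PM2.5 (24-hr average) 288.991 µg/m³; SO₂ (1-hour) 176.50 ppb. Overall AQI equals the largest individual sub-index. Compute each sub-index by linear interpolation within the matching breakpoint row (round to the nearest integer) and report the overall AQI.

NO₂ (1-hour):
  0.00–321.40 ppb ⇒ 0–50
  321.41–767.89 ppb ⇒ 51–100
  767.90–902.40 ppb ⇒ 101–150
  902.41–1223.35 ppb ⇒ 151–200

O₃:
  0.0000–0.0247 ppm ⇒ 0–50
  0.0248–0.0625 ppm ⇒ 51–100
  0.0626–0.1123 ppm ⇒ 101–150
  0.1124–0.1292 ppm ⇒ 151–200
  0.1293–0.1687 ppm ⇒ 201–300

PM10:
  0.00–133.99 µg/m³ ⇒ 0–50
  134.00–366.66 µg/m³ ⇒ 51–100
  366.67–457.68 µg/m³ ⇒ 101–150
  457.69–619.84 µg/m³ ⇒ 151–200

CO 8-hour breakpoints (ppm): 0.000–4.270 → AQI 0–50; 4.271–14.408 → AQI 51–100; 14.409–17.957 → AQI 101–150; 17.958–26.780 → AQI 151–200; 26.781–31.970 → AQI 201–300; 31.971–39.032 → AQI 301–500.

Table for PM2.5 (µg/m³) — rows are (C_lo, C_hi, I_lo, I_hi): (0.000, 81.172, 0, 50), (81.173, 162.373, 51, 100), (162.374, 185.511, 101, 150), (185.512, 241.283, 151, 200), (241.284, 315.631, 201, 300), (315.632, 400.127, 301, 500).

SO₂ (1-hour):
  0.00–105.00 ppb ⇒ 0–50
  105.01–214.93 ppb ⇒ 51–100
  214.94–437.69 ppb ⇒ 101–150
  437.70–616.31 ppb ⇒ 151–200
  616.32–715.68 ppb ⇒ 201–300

265

NO₂: 866.27 lies in 767.90–902.40, so I_lo=101, I_hi=150, C_lo=767.90, C_hi=902.40.
(150−101)/(902.40−767.90) × (866.27−767.90) + 101 = 49/134.50 × 98.37 + 101 ≈ 136.84 → 137.
O₃ 0.1151: bracket 0.1124–0.1292 → index 151–200; slope 49/0.0168, offset 0.0027.
AQI = 151 + 49/0.0168·0.0027 ≈ 158.88 ⇒ 159.
PM10 241.73: bracket 134.00–366.66 → index 51–100; slope 49/232.66, offset 107.73.
AQI = 51 + 49/232.66·107.73 ≈ 73.69 ⇒ 74.
CO: 22.945 ∈ [17.958, 26.780] ↔ index [151, 200].
151 + (22.945−17.958)·(200−151)/(26.780−17.958) = 151 + 4.987·49/8.822 ≈ 178.70, so AQI = 179.
PM2.5: row 241.284–315.631 (AQI 201–300). (300−201)·(288.991−241.284)/(315.631−241.284) + 201 = 99·47.707/74.347 + 201 ≈ 264.53 → 265.
SO₂: row 105.01–214.93 (AQI 51–100). (100−51)·(176.50−105.01)/(214.93−105.01) + 51 = 49·71.49/109.92 + 51 ≈ 82.87 → 83.
Sub-indices: NO₂→137, O₃→159, PM10→74, CO→179, PM2.5→265, SO₂→83. Overall AQI = max = 265; dominant pollutant is PM2.5.
AQI 265: Very Unhealthy.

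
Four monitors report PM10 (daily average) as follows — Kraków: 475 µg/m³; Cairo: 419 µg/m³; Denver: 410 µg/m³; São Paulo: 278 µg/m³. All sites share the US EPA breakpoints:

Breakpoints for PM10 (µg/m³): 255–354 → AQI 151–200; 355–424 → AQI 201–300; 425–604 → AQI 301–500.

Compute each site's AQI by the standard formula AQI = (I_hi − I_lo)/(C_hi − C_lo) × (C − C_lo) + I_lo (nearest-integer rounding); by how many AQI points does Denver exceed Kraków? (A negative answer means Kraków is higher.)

Kraków: 475 ∈ [425, 604] ↔ index [301, 500].
301 + (475−425)·(500−301)/(604−425) = 301 + 50·199/179 ≈ 356.59, so AQI = 357.
Cairo: 419 lies in 355–424, so I_lo=201, I_hi=300, C_lo=355, C_hi=424.
(300−201)/(424−355) × (419−355) + 201 = 99/69 × 64 + 201 ≈ 292.83 → 293.
Denver: 410 lies in 355–424, so I_lo=201, I_hi=300, C_lo=355, C_hi=424.
(300−201)/(424−355) × (410−355) + 201 = 99/69 × 55 + 201 ≈ 279.91 → 280.
São Paulo 278: bracket 255–354 → index 151–200; slope 49/99, offset 23.
AQI = 151 + 49/99·23 ≈ 162.38 ⇒ 162.
AQIs: Kraków=357, Cairo=293, Denver=280, São Paulo=162. Denver (280) − Kraków (357) = -77.

-77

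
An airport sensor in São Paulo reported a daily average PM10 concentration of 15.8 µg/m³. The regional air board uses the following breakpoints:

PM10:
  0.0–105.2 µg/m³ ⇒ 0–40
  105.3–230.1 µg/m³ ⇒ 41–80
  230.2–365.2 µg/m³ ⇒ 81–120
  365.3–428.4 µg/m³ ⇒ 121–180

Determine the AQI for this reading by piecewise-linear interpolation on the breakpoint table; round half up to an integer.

PM10: 15.8 ∈ [0.0, 105.2] ↔ index [0, 40].
0 + (15.8−0.0)·(40−0)/(105.2−0.0) = 0 + 15.8·40/105.2 ≈ 6.01, so AQI = 6.

6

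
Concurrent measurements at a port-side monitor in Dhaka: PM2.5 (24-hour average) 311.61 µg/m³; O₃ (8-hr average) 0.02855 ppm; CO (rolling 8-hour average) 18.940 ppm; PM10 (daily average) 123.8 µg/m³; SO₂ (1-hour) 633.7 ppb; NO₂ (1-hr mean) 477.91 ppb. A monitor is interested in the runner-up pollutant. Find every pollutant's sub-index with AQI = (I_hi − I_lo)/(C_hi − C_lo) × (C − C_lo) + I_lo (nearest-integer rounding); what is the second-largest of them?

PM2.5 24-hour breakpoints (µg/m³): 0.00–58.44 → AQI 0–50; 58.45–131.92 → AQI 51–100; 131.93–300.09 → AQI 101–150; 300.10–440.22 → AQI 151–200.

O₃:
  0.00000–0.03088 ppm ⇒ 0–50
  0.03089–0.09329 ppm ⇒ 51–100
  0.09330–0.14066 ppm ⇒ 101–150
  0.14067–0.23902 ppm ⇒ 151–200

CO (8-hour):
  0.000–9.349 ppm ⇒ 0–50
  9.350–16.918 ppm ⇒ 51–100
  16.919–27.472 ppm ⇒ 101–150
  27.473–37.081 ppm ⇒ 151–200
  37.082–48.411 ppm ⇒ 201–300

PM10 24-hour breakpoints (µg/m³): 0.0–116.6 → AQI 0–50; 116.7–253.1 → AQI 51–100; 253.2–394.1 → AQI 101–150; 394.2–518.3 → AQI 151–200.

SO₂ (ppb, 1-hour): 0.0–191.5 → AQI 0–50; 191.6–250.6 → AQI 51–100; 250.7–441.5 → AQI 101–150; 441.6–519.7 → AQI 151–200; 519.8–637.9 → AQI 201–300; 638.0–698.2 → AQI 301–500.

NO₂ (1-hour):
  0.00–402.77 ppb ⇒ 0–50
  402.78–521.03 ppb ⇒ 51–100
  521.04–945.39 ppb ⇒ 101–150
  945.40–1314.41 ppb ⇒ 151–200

155

PM2.5 311.61: bracket 300.10–440.22 → index 151–200; slope 49/140.12, offset 11.51.
AQI = 151 + 49/140.12·11.51 ≈ 155.03 ⇒ 155.
O₃: row 0.00000–0.03088 (AQI 0–50). (50−0)·(0.02855−0.00000)/(0.03088−0.00000) + 0 = 50·0.02855/0.03088 + 0 ≈ 46.23 → 46.
CO: row 16.919–27.472 (AQI 101–150). (150−101)·(18.940−16.919)/(27.472−16.919) + 101 = 49·2.021/10.553 + 101 ≈ 110.38 → 110.
PM10 123.8: bracket 116.7–253.1 → index 51–100; slope 49/136.4, offset 7.1.
AQI = 51 + 49/136.4·7.1 ≈ 53.55 ⇒ 54.
SO₂ 633.7: bracket 519.8–637.9 → index 201–300; slope 99/118.1, offset 113.9.
AQI = 201 + 99/118.1·113.9 ≈ 296.48 ⇒ 296.
NO₂: 477.91 lies in 402.78–521.03, so I_lo=51, I_hi=100, C_lo=402.78, C_hi=521.03.
(100−51)/(521.03−402.78) × (477.91−402.78) + 51 = 49/118.25 × 75.13 + 51 ≈ 82.13 → 82.
Sub-indices: PM2.5→155, O₃→46, CO→110, PM10→54, SO₂→296, NO₂→82. Ranked high→low: 296, 155, 110, 82, 54, 46. Second-highest sub-index = 155.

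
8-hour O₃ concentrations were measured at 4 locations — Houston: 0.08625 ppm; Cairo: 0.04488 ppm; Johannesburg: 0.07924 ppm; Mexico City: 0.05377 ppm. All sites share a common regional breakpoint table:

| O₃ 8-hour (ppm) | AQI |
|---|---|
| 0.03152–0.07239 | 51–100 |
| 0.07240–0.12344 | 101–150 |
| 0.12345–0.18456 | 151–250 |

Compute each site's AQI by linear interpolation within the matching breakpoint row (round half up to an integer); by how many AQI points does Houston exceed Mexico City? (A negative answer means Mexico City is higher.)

36

Houston: 0.08625 ∈ [0.07240, 0.12344] ↔ index [101, 150].
101 + (0.08625−0.07240)·(150−101)/(0.12344−0.07240) = 101 + 0.01385·49/0.05104 ≈ 114.30, so AQI = 114.
Cairo: 0.04488 ∈ [0.03152, 0.07239] ↔ index [51, 100].
51 + (0.04488−0.03152)·(100−51)/(0.07239−0.03152) = 51 + 0.01336·49/0.04087 ≈ 67.02, so AQI = 67.
Johannesburg: row 0.07240–0.12344 (AQI 101–150). (150−101)·(0.07924−0.07240)/(0.12344−0.07240) + 101 = 49·0.00684/0.05104 + 101 ≈ 107.57 → 108.
Mexico City: 0.05377 ∈ [0.03152, 0.07239] ↔ index [51, 100].
51 + (0.05377−0.03152)·(100−51)/(0.07239−0.03152) = 51 + 0.02225·49/0.04087 ≈ 77.68, so AQI = 78.
AQIs: Houston=114, Cairo=67, Johannesburg=108, Mexico City=78. Houston (114) − Mexico City (78) = 36.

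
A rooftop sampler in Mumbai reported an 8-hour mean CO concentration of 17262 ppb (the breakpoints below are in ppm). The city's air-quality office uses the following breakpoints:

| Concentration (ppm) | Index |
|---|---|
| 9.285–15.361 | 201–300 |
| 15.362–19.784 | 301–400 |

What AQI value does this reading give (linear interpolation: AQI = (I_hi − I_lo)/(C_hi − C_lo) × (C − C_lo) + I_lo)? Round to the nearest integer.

Convert: 17262 ppb = 17.262 ppm.
CO: 17.262 lies in 15.362–19.784, so I_lo=301, I_hi=400, C_lo=15.362, C_hi=19.784.
(400−301)/(19.784−15.362) × (17.262−15.362) + 301 = 99/4.422 × 1.900 + 301 ≈ 343.54 → 344.

344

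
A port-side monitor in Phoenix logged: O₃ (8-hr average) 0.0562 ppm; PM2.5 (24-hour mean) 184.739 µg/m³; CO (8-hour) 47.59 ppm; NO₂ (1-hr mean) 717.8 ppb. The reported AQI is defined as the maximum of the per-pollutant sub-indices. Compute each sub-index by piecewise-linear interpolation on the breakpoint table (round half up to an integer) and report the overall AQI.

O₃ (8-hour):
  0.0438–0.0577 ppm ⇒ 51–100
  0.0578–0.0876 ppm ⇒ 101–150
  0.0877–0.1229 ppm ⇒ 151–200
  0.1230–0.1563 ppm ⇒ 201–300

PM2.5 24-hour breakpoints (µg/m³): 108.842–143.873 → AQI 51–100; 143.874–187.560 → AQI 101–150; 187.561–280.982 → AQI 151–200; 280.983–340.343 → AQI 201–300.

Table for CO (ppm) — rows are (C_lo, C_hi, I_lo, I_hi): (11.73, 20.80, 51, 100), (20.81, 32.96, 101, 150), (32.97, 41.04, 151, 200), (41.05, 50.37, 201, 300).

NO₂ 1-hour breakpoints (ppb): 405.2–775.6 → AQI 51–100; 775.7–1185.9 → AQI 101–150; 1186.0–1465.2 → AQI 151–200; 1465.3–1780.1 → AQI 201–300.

270

O₃: 0.0562 lies in 0.0438–0.0577, so I_lo=51, I_hi=100, C_lo=0.0438, C_hi=0.0577.
(100−51)/(0.0577−0.0438) × (0.0562−0.0438) + 51 = 49/0.0139 × 0.0124 + 51 ≈ 94.71 → 95.
PM2.5 184.739: bracket 143.874–187.560 → index 101–150; slope 49/43.686, offset 40.865.
AQI = 101 + 49/43.686·40.865 ≈ 146.84 ⇒ 147.
CO: row 41.05–50.37 (AQI 201–300). (300−201)·(47.59−41.05)/(50.37−41.05) + 201 = 99·6.54/9.32 + 201 ≈ 270.47 → 270.
NO₂: 717.8 lies in 405.2–775.6, so I_lo=51, I_hi=100, C_lo=405.2, C_hi=775.6.
(100−51)/(775.6−405.2) × (717.8−405.2) + 51 = 49/370.4 × 312.6 + 51 ≈ 92.35 → 92.
Sub-indices: O₃→95, PM2.5→147, CO→270, NO₂→92. Overall AQI = max = 270; dominant pollutant is CO.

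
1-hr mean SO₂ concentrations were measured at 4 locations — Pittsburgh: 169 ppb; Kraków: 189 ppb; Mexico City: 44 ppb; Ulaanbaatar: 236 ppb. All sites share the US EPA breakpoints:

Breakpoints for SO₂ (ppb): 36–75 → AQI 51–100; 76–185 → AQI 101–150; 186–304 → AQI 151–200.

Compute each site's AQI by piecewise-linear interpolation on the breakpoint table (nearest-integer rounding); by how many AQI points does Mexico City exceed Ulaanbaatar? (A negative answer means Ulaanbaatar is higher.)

-111

Pittsburgh: row 76–185 (AQI 101–150). (150−101)·(169−76)/(185−76) + 101 = 49·93/109 + 101 ≈ 142.81 → 143.
Kraków: row 186–304 (AQI 151–200). (200−151)·(189−186)/(304−186) + 151 = 49·3/118 + 151 ≈ 152.25 → 152.
Mexico City: 44 lies in 36–75, so I_lo=51, I_hi=100, C_lo=36, C_hi=75.
(100−51)/(75−36) × (44−36) + 51 = 49/39 × 8 + 51 ≈ 61.05 → 61.
Ulaanbaatar: 236 lies in 186–304, so I_lo=151, I_hi=200, C_lo=186, C_hi=304.
(200−151)/(304−186) × (236−186) + 151 = 49/118 × 50 + 151 ≈ 171.76 → 172.
AQIs: Pittsburgh=143, Kraków=152, Mexico City=61, Ulaanbaatar=172. Mexico City (61) − Ulaanbaatar (172) = -111.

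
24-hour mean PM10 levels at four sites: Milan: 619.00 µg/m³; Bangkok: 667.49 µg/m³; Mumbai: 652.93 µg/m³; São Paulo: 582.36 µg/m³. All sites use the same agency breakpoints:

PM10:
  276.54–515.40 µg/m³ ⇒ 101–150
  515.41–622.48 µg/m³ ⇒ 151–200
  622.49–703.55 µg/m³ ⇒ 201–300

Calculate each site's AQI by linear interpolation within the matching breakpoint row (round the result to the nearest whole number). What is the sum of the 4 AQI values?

874

Milan: row 515.41–622.48 (AQI 151–200). (200−151)·(619.00−515.41)/(622.48−515.41) + 151 = 49·103.59/107.07 + 151 ≈ 198.41 → 198.
Bangkok: 667.49 lies in 622.49–703.55, so I_lo=201, I_hi=300, C_lo=622.49, C_hi=703.55.
(300−201)/(703.55−622.49) × (667.49−622.49) + 201 = 99/81.06 × 45.00 + 201 ≈ 255.96 → 256.
Mumbai: 652.93 lies in 622.49–703.55, so I_lo=201, I_hi=300, C_lo=622.49, C_hi=703.55.
(300−201)/(703.55−622.49) × (652.93−622.49) + 201 = 99/81.06 × 30.44 + 201 ≈ 238.18 → 238.
São Paulo: 582.36 ∈ [515.41, 622.48] ↔ index [151, 200].
151 + (582.36−515.41)·(200−151)/(622.48−515.41) = 151 + 66.95·49/107.07 ≈ 181.64, so AQI = 182.
AQIs: Milan=198, Bangkok=256, Mumbai=238, São Paulo=182. Sum = 198 + 256 + 238 + 182 = 874.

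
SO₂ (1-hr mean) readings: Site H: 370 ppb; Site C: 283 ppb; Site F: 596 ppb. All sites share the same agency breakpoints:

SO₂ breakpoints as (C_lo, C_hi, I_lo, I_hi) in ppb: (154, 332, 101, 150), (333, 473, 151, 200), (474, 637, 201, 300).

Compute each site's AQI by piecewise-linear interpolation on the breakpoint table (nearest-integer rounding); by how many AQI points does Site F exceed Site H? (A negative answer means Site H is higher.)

Site H 370: bracket 333–473 → index 151–200; slope 49/140, offset 37.
AQI = 151 + 49/140·37 ≈ 163.95 ⇒ 164.
Site C 283: bracket 154–332 → index 101–150; slope 49/178, offset 129.
AQI = 101 + 49/178·129 ≈ 136.51 ⇒ 137.
Site F: row 474–637 (AQI 201–300). (300−201)·(596−474)/(637−474) + 201 = 99·122/163 + 201 ≈ 275.10 → 275.
AQIs: Site H=164, Site C=137, Site F=275. Site F (275) − Site H (164) = 111.

111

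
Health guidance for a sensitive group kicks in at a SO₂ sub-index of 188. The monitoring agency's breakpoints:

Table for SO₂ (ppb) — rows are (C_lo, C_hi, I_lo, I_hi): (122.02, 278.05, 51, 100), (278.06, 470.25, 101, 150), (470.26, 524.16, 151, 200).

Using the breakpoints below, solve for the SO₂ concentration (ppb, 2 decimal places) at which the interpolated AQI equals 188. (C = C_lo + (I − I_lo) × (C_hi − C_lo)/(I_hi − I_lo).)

510.96

AQI 188 lies in the 151–200 band, which corresponds to 470.26–524.16 ppb.
C = 470.26 + (188−151)×(524.16−470.26)/(200−151) = 470.26 + 37×53.90/49 ≈ 510.9600 ppb → 510.96 ppb to 2 dp.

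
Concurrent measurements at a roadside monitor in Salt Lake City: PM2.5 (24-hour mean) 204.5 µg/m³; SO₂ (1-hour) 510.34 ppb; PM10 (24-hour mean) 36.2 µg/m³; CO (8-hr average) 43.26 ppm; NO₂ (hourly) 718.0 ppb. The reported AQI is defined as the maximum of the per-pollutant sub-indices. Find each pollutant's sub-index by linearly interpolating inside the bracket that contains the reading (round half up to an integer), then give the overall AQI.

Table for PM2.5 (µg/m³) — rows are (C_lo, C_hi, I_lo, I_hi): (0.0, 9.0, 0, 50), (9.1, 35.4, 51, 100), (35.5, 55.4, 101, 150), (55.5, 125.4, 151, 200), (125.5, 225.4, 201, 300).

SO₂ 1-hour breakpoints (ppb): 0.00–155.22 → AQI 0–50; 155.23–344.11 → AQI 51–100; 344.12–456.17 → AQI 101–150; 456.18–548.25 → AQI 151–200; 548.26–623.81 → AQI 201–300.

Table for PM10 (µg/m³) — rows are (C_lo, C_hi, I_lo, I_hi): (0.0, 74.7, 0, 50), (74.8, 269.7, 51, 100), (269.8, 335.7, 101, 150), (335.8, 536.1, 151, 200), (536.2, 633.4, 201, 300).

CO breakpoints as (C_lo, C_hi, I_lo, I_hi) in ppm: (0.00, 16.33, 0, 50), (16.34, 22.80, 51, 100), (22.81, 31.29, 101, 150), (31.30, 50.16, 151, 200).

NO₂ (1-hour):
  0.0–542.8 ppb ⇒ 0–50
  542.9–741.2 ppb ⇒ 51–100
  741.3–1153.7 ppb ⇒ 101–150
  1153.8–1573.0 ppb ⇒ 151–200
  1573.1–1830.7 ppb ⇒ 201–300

PM2.5 204.5: bracket 125.5–225.4 → index 201–300; slope 99/99.9, offset 79.0.
AQI = 201 + 99/99.9·79.0 ≈ 279.29 ⇒ 279.
SO₂: row 456.18–548.25 (AQI 151–200). (200−151)·(510.34−456.18)/(548.25−456.18) + 151 = 49·54.16/92.07 + 151 ≈ 179.82 → 180.
PM10: 36.2 lies in 0.0–74.7, so I_lo=0, I_hi=50, C_lo=0.0, C_hi=74.7.
(50−0)/(74.7−0.0) × (36.2−0.0) + 0 = 50/74.7 × 36.2 + 0 ≈ 24.23 → 24.
CO 43.26: bracket 31.30–50.16 → index 151–200; slope 49/18.86, offset 11.96.
AQI = 151 + 49/18.86·11.96 ≈ 182.07 ⇒ 182.
NO₂ 718.0: bracket 542.9–741.2 → index 51–100; slope 49/198.3, offset 175.1.
AQI = 51 + 49/198.3·175.1 ≈ 94.27 ⇒ 94.
Sub-indices: PM2.5→279, SO₂→180, PM10→24, CO→182, NO₂→94. Overall AQI = max = 279; dominant pollutant is PM2.5.
AQI 279: Very Unhealthy.

279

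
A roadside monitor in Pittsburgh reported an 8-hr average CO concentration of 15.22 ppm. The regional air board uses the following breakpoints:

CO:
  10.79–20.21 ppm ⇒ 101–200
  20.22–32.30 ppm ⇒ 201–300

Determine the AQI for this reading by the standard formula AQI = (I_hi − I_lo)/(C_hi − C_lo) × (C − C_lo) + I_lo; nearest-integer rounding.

CO: 15.22 lies in 10.79–20.21, so I_lo=101, I_hi=200, C_lo=10.79, C_hi=20.21.
(200−101)/(20.21−10.79) × (15.22−10.79) + 101 = 99/9.42 × 4.43 + 101 ≈ 147.56 → 148.

148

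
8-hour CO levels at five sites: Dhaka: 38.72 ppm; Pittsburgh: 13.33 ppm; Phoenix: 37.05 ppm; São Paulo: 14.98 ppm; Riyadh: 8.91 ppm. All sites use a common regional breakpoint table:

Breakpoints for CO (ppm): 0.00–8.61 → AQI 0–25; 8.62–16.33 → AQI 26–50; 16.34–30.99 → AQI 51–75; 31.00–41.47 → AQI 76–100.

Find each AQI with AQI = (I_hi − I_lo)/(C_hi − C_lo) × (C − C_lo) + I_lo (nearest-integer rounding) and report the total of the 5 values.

Dhaka: 38.72 ∈ [31.00, 41.47] ↔ index [76, 100].
76 + (38.72−31.00)·(100−76)/(41.47−31.00) = 76 + 7.72·24/10.47 ≈ 93.70, so AQI = 94.
Pittsburgh: 13.33 ∈ [8.62, 16.33] ↔ index [26, 50].
26 + (13.33−8.62)·(50−26)/(16.33−8.62) = 26 + 4.71·24/7.71 ≈ 40.66, so AQI = 41.
Phoenix: 37.05 lies in 31.00–41.47, so I_lo=76, I_hi=100, C_lo=31.00, C_hi=41.47.
(100−76)/(41.47−31.00) × (37.05−31.00) + 76 = 24/10.47 × 6.05 + 76 ≈ 89.87 → 90.
São Paulo: row 8.62–16.33 (AQI 26–50). (50−26)·(14.98−8.62)/(16.33−8.62) + 26 = 24·6.36/7.71 + 26 ≈ 45.80 → 46.
Riyadh: 8.91 ∈ [8.62, 16.33] ↔ index [26, 50].
26 + (8.91−8.62)·(50−26)/(16.33−8.62) = 26 + 0.29·24/7.71 ≈ 26.90, so AQI = 27.
AQIs: Dhaka=94, Pittsburgh=41, Phoenix=90, São Paulo=46, Riyadh=27. Sum = 94 + 41 + 90 + 46 + 27 = 298.

298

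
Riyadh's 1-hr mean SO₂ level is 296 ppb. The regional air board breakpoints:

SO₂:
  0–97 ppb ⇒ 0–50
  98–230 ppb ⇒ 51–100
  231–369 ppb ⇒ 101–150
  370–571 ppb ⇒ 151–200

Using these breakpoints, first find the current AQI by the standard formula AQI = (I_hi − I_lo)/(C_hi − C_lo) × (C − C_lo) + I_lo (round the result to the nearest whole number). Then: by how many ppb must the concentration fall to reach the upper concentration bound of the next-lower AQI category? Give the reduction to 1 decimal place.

SO₂: 296 ∈ [231, 369] ↔ index [101, 150].
101 + (296−231)·(150−101)/(369−231) = 101 + 65·49/138 ≈ 124.08, so AQI = 124.
Current AQI 124 is in the Unhealthy for Sensitive Groups range (101–150). The next-lower category tops out at AQI 100, whose upper concentration bound is 230 ppb.
Reduction needed = 296 − 230 = 66.0 ppb.

66.0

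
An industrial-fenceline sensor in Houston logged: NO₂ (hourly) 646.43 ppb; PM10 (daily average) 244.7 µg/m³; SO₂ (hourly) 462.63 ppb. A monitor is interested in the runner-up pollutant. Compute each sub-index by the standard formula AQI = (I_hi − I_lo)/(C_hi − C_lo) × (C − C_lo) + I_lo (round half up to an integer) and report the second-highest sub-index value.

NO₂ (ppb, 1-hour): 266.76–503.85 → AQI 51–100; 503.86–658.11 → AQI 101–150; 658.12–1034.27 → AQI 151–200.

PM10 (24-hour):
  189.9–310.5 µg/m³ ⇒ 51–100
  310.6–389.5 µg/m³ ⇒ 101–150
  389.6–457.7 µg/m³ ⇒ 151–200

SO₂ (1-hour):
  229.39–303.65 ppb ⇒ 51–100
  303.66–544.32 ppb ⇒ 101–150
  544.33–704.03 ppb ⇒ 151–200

133

NO₂: 646.43 lies in 503.86–658.11, so I_lo=101, I_hi=150, C_lo=503.86, C_hi=658.11.
(150−101)/(658.11−503.86) × (646.43−503.86) + 101 = 49/154.25 × 142.57 + 101 ≈ 146.29 → 146.
PM10: 244.7 ∈ [189.9, 310.5] ↔ index [51, 100].
51 + (244.7−189.9)·(100−51)/(310.5−189.9) = 51 + 54.8·49/120.6 ≈ 73.27, so AQI = 73.
SO₂ 462.63: bracket 303.66–544.32 → index 101–150; slope 49/240.66, offset 158.97.
AQI = 101 + 49/240.66·158.97 ≈ 133.37 ⇒ 133.
Sub-indices: NO₂→146, PM10→73, SO₂→133. Ranked high→low: 146, 133, 73. Second-highest sub-index = 133.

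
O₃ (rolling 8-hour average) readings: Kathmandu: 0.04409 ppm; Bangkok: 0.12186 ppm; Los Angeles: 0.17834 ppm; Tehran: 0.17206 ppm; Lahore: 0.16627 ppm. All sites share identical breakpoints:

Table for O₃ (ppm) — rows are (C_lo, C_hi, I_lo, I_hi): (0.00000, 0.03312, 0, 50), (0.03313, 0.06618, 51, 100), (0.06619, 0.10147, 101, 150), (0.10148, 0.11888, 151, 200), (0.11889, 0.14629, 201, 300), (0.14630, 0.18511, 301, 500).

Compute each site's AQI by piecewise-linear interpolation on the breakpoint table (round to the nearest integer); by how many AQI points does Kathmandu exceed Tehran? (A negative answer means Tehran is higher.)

Kathmandu: 0.04409 lies in 0.03313–0.06618, so I_lo=51, I_hi=100, C_lo=0.03313, C_hi=0.06618.
(100−51)/(0.06618−0.03313) × (0.04409−0.03313) + 51 = 49/0.03305 × 0.01096 + 51 ≈ 67.25 → 67.
Bangkok: row 0.11889–0.14629 (AQI 201–300). (300−201)·(0.12186−0.11889)/(0.14629−0.11889) + 201 = 99·0.00297/0.02740 + 201 ≈ 211.73 → 212.
Los Angeles: 0.17834 lies in 0.14630–0.18511, so I_lo=301, I_hi=500, C_lo=0.14630, C_hi=0.18511.
(500−301)/(0.18511−0.14630) × (0.17834−0.14630) + 301 = 199/0.03881 × 0.03204 + 301 ≈ 465.29 → 465.
Tehran: 0.17206 lies in 0.14630–0.18511, so I_lo=301, I_hi=500, C_lo=0.14630, C_hi=0.18511.
(500−301)/(0.18511−0.14630) × (0.17206−0.14630) + 301 = 199/0.03881 × 0.02576 + 301 ≈ 433.09 → 433.
Lahore: 0.16627 lies in 0.14630–0.18511, so I_lo=301, I_hi=500, C_lo=0.14630, C_hi=0.18511.
(500−301)/(0.18511−0.14630) × (0.16627−0.14630) + 301 = 199/0.03881 × 0.01997 + 301 ≈ 403.40 → 403.
AQIs: Kathmandu=67, Bangkok=212, Los Angeles=465, Tehran=433, Lahore=403. Kathmandu (67) − Tehran (433) = -366.

-366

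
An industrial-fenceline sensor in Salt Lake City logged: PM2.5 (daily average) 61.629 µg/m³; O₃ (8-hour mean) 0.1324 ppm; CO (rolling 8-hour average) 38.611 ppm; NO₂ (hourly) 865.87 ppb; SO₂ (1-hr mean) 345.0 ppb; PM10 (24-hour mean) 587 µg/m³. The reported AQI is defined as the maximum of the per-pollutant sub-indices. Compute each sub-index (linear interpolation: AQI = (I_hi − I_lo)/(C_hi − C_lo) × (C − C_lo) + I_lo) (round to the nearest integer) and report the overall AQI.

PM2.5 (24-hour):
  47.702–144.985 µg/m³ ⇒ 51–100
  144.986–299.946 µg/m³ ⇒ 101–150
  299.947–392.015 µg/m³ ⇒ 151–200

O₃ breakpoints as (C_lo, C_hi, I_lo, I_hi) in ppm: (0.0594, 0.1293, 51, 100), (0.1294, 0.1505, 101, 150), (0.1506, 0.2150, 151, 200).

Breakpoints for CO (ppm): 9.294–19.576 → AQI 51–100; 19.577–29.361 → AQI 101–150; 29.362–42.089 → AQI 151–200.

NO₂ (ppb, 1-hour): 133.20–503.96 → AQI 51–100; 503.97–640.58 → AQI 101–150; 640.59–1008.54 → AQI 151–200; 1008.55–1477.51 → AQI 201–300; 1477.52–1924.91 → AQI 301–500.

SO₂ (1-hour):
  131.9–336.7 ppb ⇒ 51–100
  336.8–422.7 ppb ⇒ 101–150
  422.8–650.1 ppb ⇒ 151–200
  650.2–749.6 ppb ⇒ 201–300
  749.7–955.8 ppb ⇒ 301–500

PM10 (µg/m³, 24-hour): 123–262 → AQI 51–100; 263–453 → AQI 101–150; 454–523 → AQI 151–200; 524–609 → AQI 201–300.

PM2.5 61.629: bracket 47.702–144.985 → index 51–100; slope 49/97.283, offset 13.927.
AQI = 51 + 49/97.283·13.927 ≈ 58.01 ⇒ 58.
O₃: 0.1324 ∈ [0.1294, 0.1505] ↔ index [101, 150].
101 + (0.1324−0.1294)·(150−101)/(0.1505−0.1294) = 101 + 0.0030·49/0.0211 ≈ 107.97, so AQI = 108.
CO: 38.611 ∈ [29.362, 42.089] ↔ index [151, 200].
151 + (38.611−29.362)·(200−151)/(42.089−29.362) = 151 + 9.249·49/12.727 ≈ 186.61, so AQI = 187.
NO₂: 865.87 lies in 640.59–1008.54, so I_lo=151, I_hi=200, C_lo=640.59, C_hi=1008.54.
(200−151)/(1008.54−640.59) × (865.87−640.59) + 151 = 49/367.95 × 225.28 + 151 ≈ 181.00 → 181.
SO₂: row 336.8–422.7 (AQI 101–150). (150−101)·(345.0−336.8)/(422.7−336.8) + 101 = 49·8.2/85.9 + 101 ≈ 105.68 → 106.
PM10: 587 ∈ [524, 609] ↔ index [201, 300].
201 + (587−524)·(300−201)/(609−524) = 201 + 63·99/85 ≈ 274.38, so AQI = 274.
Sub-indices: PM2.5→58, O₃→108, CO→187, NO₂→181, SO₂→106, PM10→274. Overall AQI = max = 274; dominant pollutant is PM10.
AQI 274: Very Unhealthy.

274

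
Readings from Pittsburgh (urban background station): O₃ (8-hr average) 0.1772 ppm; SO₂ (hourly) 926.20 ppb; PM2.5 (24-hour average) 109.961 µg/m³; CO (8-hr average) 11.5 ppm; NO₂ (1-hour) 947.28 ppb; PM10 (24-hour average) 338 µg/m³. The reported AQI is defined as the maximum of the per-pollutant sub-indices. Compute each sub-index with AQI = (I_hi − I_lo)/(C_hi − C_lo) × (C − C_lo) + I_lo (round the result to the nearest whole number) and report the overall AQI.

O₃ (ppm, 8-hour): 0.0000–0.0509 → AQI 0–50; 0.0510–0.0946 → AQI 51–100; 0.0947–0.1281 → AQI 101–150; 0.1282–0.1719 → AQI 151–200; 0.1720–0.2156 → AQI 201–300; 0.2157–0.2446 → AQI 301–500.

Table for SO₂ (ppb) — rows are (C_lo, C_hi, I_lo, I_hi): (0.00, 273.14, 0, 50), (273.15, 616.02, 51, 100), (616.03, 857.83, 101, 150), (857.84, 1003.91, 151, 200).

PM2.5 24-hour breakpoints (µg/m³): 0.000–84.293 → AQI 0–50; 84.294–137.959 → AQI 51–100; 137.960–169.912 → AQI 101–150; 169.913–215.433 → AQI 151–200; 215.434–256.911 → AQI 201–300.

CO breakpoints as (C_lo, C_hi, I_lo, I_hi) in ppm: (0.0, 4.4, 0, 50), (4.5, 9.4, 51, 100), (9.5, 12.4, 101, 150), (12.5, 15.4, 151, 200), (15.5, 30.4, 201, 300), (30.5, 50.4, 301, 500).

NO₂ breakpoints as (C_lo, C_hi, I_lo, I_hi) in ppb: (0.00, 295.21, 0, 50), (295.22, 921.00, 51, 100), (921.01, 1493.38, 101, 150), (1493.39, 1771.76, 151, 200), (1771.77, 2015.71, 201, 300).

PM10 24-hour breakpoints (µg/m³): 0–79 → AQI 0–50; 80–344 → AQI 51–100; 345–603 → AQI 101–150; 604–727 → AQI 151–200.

O₃: 0.1772 ∈ [0.1720, 0.2156] ↔ index [201, 300].
201 + (0.1772−0.1720)·(300−201)/(0.2156−0.1720) = 201 + 0.0052·99/0.0436 ≈ 212.81, so AQI = 213.
SO₂: 926.20 lies in 857.84–1003.91, so I_lo=151, I_hi=200, C_lo=857.84, C_hi=1003.91.
(200−151)/(1003.91−857.84) × (926.20−857.84) + 151 = 49/146.07 × 68.36 + 151 ≈ 173.93 → 174.
PM2.5 109.961: bracket 84.294–137.959 → index 51–100; slope 49/53.665, offset 25.667.
AQI = 51 + 49/53.665·25.667 ≈ 74.44 ⇒ 74.
CO: 11.5 lies in 9.5–12.4, so I_lo=101, I_hi=150, C_lo=9.5, C_hi=12.4.
(150−101)/(12.4−9.5) × (11.5−9.5) + 101 = 49/2.9 × 2.0 + 101 ≈ 134.79 → 135.
NO₂: 947.28 lies in 921.01–1493.38, so I_lo=101, I_hi=150, C_lo=921.01, C_hi=1493.38.
(150−101)/(1493.38−921.01) × (947.28−921.01) + 101 = 49/572.37 × 26.27 + 101 ≈ 103.25 → 103.
PM10: 338 lies in 80–344, so I_lo=51, I_hi=100, C_lo=80, C_hi=344.
(100−51)/(344−80) × (338−80) + 51 = 49/264 × 258 + 51 ≈ 98.89 → 99.
Sub-indices: O₃→213, SO₂→174, PM2.5→74, CO→135, NO₂→103, PM10→99. Overall AQI = max = 213; dominant pollutant is O₃.
AQI 213: Very Unhealthy.

213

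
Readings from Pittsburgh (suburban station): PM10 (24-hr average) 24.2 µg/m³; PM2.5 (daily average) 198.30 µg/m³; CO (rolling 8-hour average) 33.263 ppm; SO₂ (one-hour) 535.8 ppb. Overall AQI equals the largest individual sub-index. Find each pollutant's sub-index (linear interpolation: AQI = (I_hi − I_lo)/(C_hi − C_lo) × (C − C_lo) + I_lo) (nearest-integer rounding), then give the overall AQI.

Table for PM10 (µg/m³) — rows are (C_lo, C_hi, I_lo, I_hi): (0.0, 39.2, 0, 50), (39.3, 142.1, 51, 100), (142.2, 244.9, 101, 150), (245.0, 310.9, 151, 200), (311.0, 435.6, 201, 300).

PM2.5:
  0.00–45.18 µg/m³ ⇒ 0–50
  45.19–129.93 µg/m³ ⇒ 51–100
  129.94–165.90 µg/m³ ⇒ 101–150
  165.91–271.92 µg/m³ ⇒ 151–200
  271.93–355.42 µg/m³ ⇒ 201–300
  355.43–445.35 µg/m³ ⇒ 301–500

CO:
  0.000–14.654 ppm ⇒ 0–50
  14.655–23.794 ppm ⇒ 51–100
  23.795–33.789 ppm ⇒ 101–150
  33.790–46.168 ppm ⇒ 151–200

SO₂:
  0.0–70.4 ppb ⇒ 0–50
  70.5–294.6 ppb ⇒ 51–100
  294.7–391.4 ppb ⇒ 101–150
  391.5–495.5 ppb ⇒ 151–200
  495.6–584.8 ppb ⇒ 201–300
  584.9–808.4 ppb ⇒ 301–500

PM10: 24.2 ∈ [0.0, 39.2] ↔ index [0, 50].
0 + (24.2−0.0)·(50−0)/(39.2−0.0) = 0 + 24.2·50/39.2 ≈ 30.87, so AQI = 31.
PM2.5: 198.30 lies in 165.91–271.92, so I_lo=151, I_hi=200, C_lo=165.91, C_hi=271.92.
(200−151)/(271.92−165.91) × (198.30−165.91) + 151 = 49/106.01 × 32.39 + 151 ≈ 165.97 → 166.
CO: 33.263 ∈ [23.795, 33.789] ↔ index [101, 150].
101 + (33.263−23.795)·(150−101)/(33.789−23.795) = 101 + 9.468·49/9.994 ≈ 147.42, so AQI = 147.
SO₂: row 495.6–584.8 (AQI 201–300). (300−201)·(535.8−495.6)/(584.8−495.6) + 201 = 99·40.2/89.2 + 201 ≈ 245.62 → 246.
Sub-indices: PM10→31, PM2.5→166, CO→147, SO₂→246. Overall AQI = max = 246; dominant pollutant is SO₂.

246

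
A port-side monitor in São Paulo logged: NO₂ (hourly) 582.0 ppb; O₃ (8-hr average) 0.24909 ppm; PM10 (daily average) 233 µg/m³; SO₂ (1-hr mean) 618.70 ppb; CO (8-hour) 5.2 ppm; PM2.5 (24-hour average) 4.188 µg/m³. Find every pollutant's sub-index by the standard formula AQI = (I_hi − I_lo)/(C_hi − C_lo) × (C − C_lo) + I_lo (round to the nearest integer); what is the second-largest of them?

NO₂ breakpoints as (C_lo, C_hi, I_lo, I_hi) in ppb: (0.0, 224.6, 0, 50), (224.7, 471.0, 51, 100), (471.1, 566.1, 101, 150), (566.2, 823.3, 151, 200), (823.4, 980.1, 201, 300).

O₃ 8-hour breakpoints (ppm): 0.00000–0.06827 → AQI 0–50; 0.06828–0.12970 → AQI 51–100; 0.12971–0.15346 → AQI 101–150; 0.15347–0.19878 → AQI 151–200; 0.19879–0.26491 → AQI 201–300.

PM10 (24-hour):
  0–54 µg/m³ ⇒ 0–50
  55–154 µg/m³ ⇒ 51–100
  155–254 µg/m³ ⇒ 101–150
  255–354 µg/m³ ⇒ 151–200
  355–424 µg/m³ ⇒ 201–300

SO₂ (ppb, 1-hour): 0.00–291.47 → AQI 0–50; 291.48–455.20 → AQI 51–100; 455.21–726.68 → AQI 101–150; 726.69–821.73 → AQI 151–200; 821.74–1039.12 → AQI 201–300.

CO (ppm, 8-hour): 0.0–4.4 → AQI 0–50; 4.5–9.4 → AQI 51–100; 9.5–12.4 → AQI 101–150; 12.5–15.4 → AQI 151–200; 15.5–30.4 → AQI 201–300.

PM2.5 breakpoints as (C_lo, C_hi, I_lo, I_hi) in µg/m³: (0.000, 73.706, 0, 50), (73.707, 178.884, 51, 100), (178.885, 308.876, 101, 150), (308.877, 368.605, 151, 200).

154

NO₂: 582.0 lies in 566.2–823.3, so I_lo=151, I_hi=200, C_lo=566.2, C_hi=823.3.
(200−151)/(823.3−566.2) × (582.0−566.2) + 151 = 49/257.1 × 15.8 + 151 ≈ 154.01 → 154.
O₃: 0.24909 lies in 0.19879–0.26491, so I_lo=201, I_hi=300, C_lo=0.19879, C_hi=0.26491.
(300−201)/(0.26491−0.19879) × (0.24909−0.19879) + 201 = 99/0.06612 × 0.05030 + 201 ≈ 276.31 → 276.
PM10: 233 ∈ [155, 254] ↔ index [101, 150].
101 + (233−155)·(150−101)/(254−155) = 101 + 78·49/99 ≈ 139.61, so AQI = 140.
SO₂: row 455.21–726.68 (AQI 101–150). (150−101)·(618.70−455.21)/(726.68−455.21) + 101 = 49·163.49/271.47 + 101 ≈ 130.51 → 131.
CO: row 4.5–9.4 (AQI 51–100). (100−51)·(5.2−4.5)/(9.4−4.5) + 51 = 49·0.7/4.9 + 51 ≈ 58.00 → 58.
PM2.5 4.188: bracket 0.000–73.706 → index 0–50; slope 50/73.706, offset 4.188.
AQI = 0 + 50/73.706·4.188 ≈ 2.84 ⇒ 3.
Sub-indices: NO₂→154, O₃→276, PM10→140, SO₂→131, CO→58, PM2.5→3. Ranked high→low: 276, 154, 140, 131, 58, 3. Second-highest sub-index = 154.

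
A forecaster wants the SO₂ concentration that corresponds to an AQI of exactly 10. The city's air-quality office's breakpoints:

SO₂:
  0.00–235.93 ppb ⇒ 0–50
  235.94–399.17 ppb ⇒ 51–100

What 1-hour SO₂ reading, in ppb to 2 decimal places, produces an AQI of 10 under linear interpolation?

AQI 10 lies in the 0–50 band, which corresponds to 0.00–235.93 ppb.
C = 0.00 + (10−0)×(235.93−0.00)/(50−0) = 0.00 + 10×235.93/50 ≈ 47.1860 ppb → 47.19 ppb to 2 dp.

47.19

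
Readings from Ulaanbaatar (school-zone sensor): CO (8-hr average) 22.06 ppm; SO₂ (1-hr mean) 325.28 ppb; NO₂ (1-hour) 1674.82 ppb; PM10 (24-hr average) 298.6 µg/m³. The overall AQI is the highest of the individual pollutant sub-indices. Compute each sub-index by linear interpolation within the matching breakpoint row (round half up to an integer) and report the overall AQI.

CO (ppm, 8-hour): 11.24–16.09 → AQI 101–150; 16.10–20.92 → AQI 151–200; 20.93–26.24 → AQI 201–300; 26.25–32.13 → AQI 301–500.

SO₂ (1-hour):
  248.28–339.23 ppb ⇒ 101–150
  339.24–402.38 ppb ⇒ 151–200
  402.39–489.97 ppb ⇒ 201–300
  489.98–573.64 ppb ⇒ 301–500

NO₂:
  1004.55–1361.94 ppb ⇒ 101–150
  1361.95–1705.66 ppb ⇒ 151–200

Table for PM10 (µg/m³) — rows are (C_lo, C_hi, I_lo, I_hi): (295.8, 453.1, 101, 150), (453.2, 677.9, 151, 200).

CO: 22.06 ∈ [20.93, 26.24] ↔ index [201, 300].
201 + (22.06−20.93)·(300−201)/(26.24−20.93) = 201 + 1.13·99/5.31 ≈ 222.07, so AQI = 222.
SO₂: 325.28 lies in 248.28–339.23, so I_lo=101, I_hi=150, C_lo=248.28, C_hi=339.23.
(150−101)/(339.23−248.28) × (325.28−248.28) + 101 = 49/90.95 × 77.00 + 101 ≈ 142.48 → 142.
NO₂: 1674.82 ∈ [1361.95, 1705.66] ↔ index [151, 200].
151 + (1674.82−1361.95)·(200−151)/(1705.66−1361.95) = 151 + 312.87·49/343.71 ≈ 195.60, so AQI = 196.
PM10: 298.6 ∈ [295.8, 453.1] ↔ index [101, 150].
101 + (298.6−295.8)·(150−101)/(453.1−295.8) = 101 + 2.8·49/157.3 ≈ 101.87, so AQI = 102.
Sub-indices: CO→222, SO₂→142, NO₂→196, PM10→102. Overall AQI = max = 222; dominant pollutant is CO.

222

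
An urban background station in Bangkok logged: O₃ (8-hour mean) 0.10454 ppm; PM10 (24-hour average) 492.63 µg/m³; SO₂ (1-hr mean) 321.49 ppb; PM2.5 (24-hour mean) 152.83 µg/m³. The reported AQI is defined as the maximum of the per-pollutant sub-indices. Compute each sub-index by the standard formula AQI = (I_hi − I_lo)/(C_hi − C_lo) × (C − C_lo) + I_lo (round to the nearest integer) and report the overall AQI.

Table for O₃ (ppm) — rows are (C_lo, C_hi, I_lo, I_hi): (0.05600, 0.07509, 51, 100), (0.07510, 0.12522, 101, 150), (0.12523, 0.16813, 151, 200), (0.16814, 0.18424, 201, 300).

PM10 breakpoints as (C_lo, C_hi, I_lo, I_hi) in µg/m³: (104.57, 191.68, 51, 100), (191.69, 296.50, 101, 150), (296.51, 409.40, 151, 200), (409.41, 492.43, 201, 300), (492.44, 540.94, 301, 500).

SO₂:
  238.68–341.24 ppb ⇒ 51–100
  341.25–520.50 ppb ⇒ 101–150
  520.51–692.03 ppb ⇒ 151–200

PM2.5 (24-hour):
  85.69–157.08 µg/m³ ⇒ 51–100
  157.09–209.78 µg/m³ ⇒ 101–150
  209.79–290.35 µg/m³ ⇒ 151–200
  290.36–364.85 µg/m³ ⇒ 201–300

O₃ 0.10454: bracket 0.07510–0.12522 → index 101–150; slope 49/0.05012, offset 0.02944.
AQI = 101 + 49/0.05012·0.02944 ≈ 129.78 ⇒ 130.
PM10: row 492.44–540.94 (AQI 301–500). (500−301)·(492.63−492.44)/(540.94−492.44) + 301 = 199·0.19/48.50 + 301 ≈ 301.78 → 302.
SO₂: row 238.68–341.24 (AQI 51–100). (100−51)·(321.49−238.68)/(341.24−238.68) + 51 = 49·82.81/102.56 + 51 ≈ 90.56 → 91.
PM2.5: 152.83 lies in 85.69–157.08, so I_lo=51, I_hi=100, C_lo=85.69, C_hi=157.08.
(100−51)/(157.08−85.69) × (152.83−85.69) + 51 = 49/71.39 × 67.14 + 51 ≈ 97.08 → 97.
Sub-indices: O₃→130, PM10→302, SO₂→91, PM2.5→97. Overall AQI = max = 302; dominant pollutant is PM10.
AQI 302: Hazardous.

302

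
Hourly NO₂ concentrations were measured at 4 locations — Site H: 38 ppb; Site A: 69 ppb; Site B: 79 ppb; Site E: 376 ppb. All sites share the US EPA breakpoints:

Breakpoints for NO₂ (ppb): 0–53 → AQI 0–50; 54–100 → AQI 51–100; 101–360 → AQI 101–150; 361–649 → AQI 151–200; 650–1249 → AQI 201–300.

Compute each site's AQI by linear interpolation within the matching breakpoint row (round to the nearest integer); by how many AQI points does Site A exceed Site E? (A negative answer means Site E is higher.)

Site H: 38 ∈ [0, 53] ↔ index [0, 50].
0 + (38−0)·(50−0)/(53−0) = 0 + 38·50/53 ≈ 35.85, so AQI = 36.
Site A 69: bracket 54–100 → index 51–100; slope 49/46, offset 15.
AQI = 51 + 49/46·15 ≈ 66.98 ⇒ 67.
Site B: row 54–100 (AQI 51–100). (100−51)·(79−54)/(100−54) + 51 = 49·25/46 + 51 ≈ 77.63 → 78.
Site E: 376 lies in 361–649, so I_lo=151, I_hi=200, C_lo=361, C_hi=649.
(200−151)/(649−361) × (376−361) + 151 = 49/288 × 15 + 151 ≈ 153.55 → 154.
AQIs: Site H=36, Site A=67, Site B=78, Site E=154. Site A (67) − Site E (154) = -87.

-87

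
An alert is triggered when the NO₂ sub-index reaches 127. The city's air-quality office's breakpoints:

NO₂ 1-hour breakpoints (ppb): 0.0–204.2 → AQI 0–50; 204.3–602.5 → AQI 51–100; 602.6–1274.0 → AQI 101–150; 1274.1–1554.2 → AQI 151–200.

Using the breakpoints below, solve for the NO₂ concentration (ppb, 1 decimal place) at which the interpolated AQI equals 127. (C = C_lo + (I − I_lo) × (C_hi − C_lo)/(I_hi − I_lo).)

958.9

AQI 127 lies in the 101–150 band, which corresponds to 602.6–1274.0 ppb.
C = 602.6 + (127−101)×(1274.0−602.6)/(150−101) = 602.6 + 26×671.4/49 ≈ 958.853 ppb → 958.9 ppb to 1 dp.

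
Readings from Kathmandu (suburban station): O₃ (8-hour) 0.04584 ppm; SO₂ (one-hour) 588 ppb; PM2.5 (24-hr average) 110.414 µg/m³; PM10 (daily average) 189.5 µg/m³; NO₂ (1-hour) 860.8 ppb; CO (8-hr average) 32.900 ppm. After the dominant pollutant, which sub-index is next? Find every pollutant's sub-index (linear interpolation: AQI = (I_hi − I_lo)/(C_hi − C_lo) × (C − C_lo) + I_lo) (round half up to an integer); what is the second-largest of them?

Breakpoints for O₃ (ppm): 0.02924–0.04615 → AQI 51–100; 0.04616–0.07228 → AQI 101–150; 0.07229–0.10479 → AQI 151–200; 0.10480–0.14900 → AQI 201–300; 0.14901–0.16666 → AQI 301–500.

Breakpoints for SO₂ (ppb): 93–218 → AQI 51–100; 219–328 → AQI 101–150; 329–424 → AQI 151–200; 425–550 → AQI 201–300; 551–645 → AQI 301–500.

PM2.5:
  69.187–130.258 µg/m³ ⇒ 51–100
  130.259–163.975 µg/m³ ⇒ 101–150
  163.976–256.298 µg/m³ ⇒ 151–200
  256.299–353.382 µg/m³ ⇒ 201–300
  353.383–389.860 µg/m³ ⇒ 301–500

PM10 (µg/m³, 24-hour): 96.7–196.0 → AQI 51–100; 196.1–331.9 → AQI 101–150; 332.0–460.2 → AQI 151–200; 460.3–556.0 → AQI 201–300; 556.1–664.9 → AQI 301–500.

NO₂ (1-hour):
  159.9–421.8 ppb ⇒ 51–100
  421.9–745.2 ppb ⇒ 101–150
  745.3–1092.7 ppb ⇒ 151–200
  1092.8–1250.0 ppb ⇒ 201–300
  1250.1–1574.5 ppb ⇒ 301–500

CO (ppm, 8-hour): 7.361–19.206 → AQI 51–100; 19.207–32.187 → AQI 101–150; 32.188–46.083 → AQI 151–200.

167

O₃ 0.04584: bracket 0.02924–0.04615 → index 51–100; slope 49/0.01691, offset 0.01660.
AQI = 51 + 49/0.01691·0.01660 ≈ 99.10 ⇒ 99.
SO₂: row 551–645 (AQI 301–500). (500−301)·(588−551)/(645−551) + 301 = 199·37/94 + 301 ≈ 379.33 → 379.
PM2.5 110.414: bracket 69.187–130.258 → index 51–100; slope 49/61.071, offset 41.227.
AQI = 51 + 49/61.071·41.227 ≈ 84.08 ⇒ 84.
PM10 189.5: bracket 96.7–196.0 → index 51–100; slope 49/99.3, offset 92.8.
AQI = 51 + 49/99.3·92.8 ≈ 96.79 ⇒ 97.
NO₂: row 745.3–1092.7 (AQI 151–200). (200−151)·(860.8−745.3)/(1092.7−745.3) + 151 = 49·115.5/347.4 + 151 ≈ 167.29 → 167.
CO: 32.900 lies in 32.188–46.083, so I_lo=151, I_hi=200, C_lo=32.188, C_hi=46.083.
(200−151)/(46.083−32.188) × (32.900−32.188) + 151 = 49/13.895 × 0.712 + 151 ≈ 153.51 → 154.
Sub-indices: O₃→99, SO₂→379, PM2.5→84, PM10→97, NO₂→167, CO→154. Ranked high→low: 379, 167, 154, 99, 97, 84. Second-highest sub-index = 167.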